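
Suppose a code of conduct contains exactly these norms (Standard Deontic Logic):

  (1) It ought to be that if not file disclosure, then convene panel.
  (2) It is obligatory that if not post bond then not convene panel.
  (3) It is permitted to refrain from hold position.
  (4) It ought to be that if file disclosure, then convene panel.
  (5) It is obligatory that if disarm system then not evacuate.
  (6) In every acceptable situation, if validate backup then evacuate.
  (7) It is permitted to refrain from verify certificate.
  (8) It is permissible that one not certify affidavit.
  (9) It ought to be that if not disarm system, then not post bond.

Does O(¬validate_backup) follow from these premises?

Premises 1 and 4 are O(¬file_disclosure → convene_panel) and O(file_disclosure → convene_panel); every ideal world satisfies ¬file_disclosure or file_disclosure, so in either case convene_panel holds — hence O(convene_panel).
Premise 2 is O(¬post_bond → ¬convene_panel); contrapositively O(convene_panel → post_bond). Since O(convene_panel) holds, K gives O(post_bond).
The contrapositive of premise 9 (O(¬disarm_system → ¬post_bond)) is O(post_bond → disarm_system), and O(post_bond) is already established, so O(disarm_system).
Applying K to premise 5 (O(disarm_system → ¬evacuate)) and O(disarm_system) yields O(¬evacuate).
Premise 6, O(validate_backup → evacuate), contraposes to O(¬evacuate → ¬validate_backup); with O(¬evacuate) we get O(¬validate_backup).
Premises 3, 7, 8 do not contribute to this derivation.
So O(¬validate_backup) follows.

Yes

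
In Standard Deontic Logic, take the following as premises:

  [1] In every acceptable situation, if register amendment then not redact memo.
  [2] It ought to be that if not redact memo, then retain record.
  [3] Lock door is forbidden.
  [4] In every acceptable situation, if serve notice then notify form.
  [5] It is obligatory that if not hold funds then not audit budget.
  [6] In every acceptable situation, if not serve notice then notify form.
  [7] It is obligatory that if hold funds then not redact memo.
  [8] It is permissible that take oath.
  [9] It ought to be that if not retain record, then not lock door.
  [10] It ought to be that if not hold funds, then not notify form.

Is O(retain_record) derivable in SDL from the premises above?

Yes

By case analysis on serve_notice: premise 4 gives O(serve_notice → notify_form) and premise 6 gives O(¬serve_notice → notify_form), so O(notify_form) either way.
Premise 10, O(¬hold_funds → ¬notify_form), contraposes to O(notify_form → hold_funds); with O(notify_form) we get O(hold_funds).
From O(hold_funds) and premise 7, O(hold_funds → ¬redact_memo), we obtain O(¬redact_memo).
From O(¬redact_memo) and premise 2, O(¬redact_memo → retain_record), we obtain O(retain_record).
Premises 1, 3, 5, 8, 9 do not contribute to this derivation.
So O(retain_record) follows.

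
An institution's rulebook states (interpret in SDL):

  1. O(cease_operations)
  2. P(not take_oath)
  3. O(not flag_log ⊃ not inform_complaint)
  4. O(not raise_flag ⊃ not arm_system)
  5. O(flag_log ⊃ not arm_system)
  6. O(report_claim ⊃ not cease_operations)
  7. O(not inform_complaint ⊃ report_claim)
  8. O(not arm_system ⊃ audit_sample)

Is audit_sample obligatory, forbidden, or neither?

Obligatory

Premise 1 states O(cease_operations) outright.
Premise 6, O(report_claim ⊃ not cease_operations), contraposes to O(cease_operations ⊃ not report_claim); with O(cease_operations) we get O(not report_claim).
Premise 7, O(not inform_complaint ⊃ report_claim), contraposes to O(not report_claim ⊃ inform_complaint); with O(not report_claim) we get O(inform_complaint).
The contrapositive of premise 3 (O(not flag_log ⊃ not inform_complaint)) is O(inform_complaint ⊃ flag_log), and O(inform_complaint) is already established, so O(flag_log).
With premise 5, O(flag_log ⊃ not arm_system), the K-axiom yields O(not arm_system).
Applying K to premise 8 (O(not arm_system ⊃ audit_sample)) and O(not arm_system) yields O(audit_sample).
Premises 2, 4 do not contribute to this derivation.
Hence audit_sample is obligatory.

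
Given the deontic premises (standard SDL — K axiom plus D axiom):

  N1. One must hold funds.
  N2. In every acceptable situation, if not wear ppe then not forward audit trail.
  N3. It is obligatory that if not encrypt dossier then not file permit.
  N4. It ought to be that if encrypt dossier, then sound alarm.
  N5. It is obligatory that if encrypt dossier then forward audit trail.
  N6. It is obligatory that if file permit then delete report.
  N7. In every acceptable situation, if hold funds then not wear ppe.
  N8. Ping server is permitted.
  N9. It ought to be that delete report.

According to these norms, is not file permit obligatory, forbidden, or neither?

Obligatory

Premise 1 states O(hold_funds) outright.
Premise 7 is O(hold_funds → ¬wear_ppe); since O(hold_funds), deontic closure gives O(¬wear_ppe).
With premise 2, O(¬wear_ppe → ¬forward_audit_trail), the K-axiom yields O(¬forward_audit_trail).
Premise 5, O(encrypt_dossier → forward_audit_trail), contraposes to O(¬forward_audit_trail → ¬encrypt_dossier); with O(¬forward_audit_trail) we get O(¬encrypt_dossier).
With premise 3, O(¬encrypt_dossier → ¬file_permit), the K-axiom yields O(¬file_permit).
Premises 4, 6, 8, 9 do not contribute to this derivation.
Hence ¬file_permit is obligatory.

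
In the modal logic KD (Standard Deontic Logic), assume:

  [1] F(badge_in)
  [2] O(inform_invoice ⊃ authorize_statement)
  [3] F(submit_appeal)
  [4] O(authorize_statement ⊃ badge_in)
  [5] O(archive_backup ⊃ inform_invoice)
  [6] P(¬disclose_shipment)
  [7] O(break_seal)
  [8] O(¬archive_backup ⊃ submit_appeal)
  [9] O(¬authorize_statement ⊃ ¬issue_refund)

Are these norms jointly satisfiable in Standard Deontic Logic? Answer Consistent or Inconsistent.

Premise 3 is F(submit_appeal), i.e. O(¬submit_appeal).
Premise 8, O(¬archive_backup ⊃ submit_appeal), contraposes to O(¬submit_appeal ⊃ archive_backup); with O(¬submit_appeal) we get O(archive_backup).
From O(archive_backup) and premise 5, O(archive_backup ⊃ inform_invoice), we obtain O(inform_invoice).
With premise 2, O(inform_invoice ⊃ authorize_statement), the K-axiom yields O(authorize_statement).
Applying K to premise 4 (O(authorize_statement ⊃ badge_in)) and O(authorize_statement) yields O(badge_in).
But premise 1, F(badge_in), means O(¬badge_in).
We now have both O(badge_in) and O(¬badge_in) — badge_in is simultaneously obligatory and forbidden, violating the D-axiom.

Inconsistent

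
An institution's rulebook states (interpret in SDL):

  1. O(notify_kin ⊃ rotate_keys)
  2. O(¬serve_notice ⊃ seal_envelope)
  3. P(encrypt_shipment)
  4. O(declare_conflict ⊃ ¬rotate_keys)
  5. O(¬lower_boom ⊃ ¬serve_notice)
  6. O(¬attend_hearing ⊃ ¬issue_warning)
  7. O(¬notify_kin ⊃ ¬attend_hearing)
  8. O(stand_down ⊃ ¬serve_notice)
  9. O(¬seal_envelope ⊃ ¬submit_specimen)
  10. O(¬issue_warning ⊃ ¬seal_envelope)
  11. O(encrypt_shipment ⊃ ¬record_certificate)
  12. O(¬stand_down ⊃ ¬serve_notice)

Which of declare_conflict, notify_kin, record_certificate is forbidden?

By case analysis on ¬stand_down: premise 12 gives O(¬stand_down ⊃ ¬serve_notice) and premise 8 gives O(stand_down ⊃ ¬serve_notice), so O(¬serve_notice) either way.
From O(¬serve_notice) and premise 2, O(¬serve_notice ⊃ seal_envelope), we obtain O(seal_envelope).
Premise 10, O(¬issue_warning ⊃ ¬seal_envelope), contraposes to O(seal_envelope ⊃ issue_warning); with O(seal_envelope) we get O(issue_warning).
The contrapositive of premise 6 (O(¬attend_hearing ⊃ ¬issue_warning)) is O(issue_warning ⊃ attend_hearing), and O(issue_warning) is already established, so O(attend_hearing).
The contrapositive of premise 7 (O(¬notify_kin ⊃ ¬attend_hearing)) is O(attend_hearing ⊃ notify_kin), and O(attend_hearing) is already established, so O(notify_kin).
With premise 1, O(notify_kin ⊃ rotate_keys), the K-axiom yields O(rotate_keys).
Premise 4, O(declare_conflict ⊃ ¬rotate_keys), contraposes to O(rotate_keys ⊃ ¬declare_conflict); with O(rotate_keys) we get O(¬declare_conflict).
So O(¬declare_conflict) holds, i.e. declare_conflict is forbidden. None of the other listed options is forbidden under the premises.

declare_conflict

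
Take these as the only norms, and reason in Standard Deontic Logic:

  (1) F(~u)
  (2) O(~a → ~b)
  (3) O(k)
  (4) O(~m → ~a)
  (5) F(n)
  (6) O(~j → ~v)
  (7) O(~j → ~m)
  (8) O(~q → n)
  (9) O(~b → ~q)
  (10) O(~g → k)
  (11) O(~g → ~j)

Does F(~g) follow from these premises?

Premise 5, F(n), is equivalent to O(~n).
The contrapositive of premise 8 (O(~q → n)) is O(~n → q), and O(~n) is already established, so O(q).
Premise 9, O(~b → ~q), contraposes to O(q → b); with O(q) we get O(b).
Premise 2 is O(~a → ~b); contrapositively O(b → a). Since O(b) holds, K gives O(a).
Premise 4 is O(~m → ~a); contrapositively O(a → m). Since O(a) holds, K gives O(m).
Premise 7, O(~j → ~m), contraposes to O(m → j); with O(m) we get O(j).
Premise 11, O(~g → ~j), contraposes to O(j → g); with O(j) we get O(g).
Premises 1, 3, 6, 10 do not contribute to this derivation.
So O(g) holds, i.e. F(~g). The claim follows.

Yes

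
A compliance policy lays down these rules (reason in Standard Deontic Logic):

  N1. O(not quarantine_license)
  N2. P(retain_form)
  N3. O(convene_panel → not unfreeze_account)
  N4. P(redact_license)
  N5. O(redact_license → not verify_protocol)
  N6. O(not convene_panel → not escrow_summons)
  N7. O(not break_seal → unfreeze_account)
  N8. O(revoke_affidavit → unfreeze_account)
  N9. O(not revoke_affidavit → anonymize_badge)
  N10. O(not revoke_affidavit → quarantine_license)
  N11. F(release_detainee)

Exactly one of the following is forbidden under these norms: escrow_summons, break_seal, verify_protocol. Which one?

Premise 1 states O(not quarantine_license) outright.
Premise 10 is O(not revoke_affidavit → quarantine_license); contrapositively O(not quarantine_license → revoke_affidavit). Since O(not quarantine_license) holds, K gives O(revoke_affidavit).
From O(revoke_affidavit) and premise 8, O(revoke_affidavit → unfreeze_account), we obtain O(unfreeze_account).
Premise 3 is O(convene_panel → not unfreeze_account); contrapositively O(unfreeze_account → not convene_panel). Since O(unfreeze_account) holds, K gives O(not convene_panel).
From O(not convene_panel) and premise 6, O(not convene_panel → not escrow_summons), we obtain O(not escrow_summons).
So O(not escrow_summons) holds, i.e. escrow_summons is forbidden. None of the other listed options is forbidden under the premises.

escrow_summons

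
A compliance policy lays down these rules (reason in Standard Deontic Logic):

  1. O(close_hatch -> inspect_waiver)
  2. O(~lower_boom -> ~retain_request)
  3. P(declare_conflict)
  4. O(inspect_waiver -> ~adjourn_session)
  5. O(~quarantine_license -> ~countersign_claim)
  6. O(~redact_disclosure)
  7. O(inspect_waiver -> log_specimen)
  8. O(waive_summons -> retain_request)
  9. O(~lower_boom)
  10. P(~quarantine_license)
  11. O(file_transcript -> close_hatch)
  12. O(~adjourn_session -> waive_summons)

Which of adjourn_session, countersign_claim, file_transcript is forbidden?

From premise 9 we have O(~lower_boom).
With premise 2, O(~lower_boom -> ~retain_request), the K-axiom yields O(~retain_request).
Premise 8, O(waive_summons -> retain_request), contraposes to O(~retain_request -> ~waive_summons); with O(~retain_request) we get O(~waive_summons).
Premise 12 is O(~adjourn_session -> waive_summons); contrapositively O(~waive_summons -> adjourn_session). Since O(~waive_summons) holds, K gives O(adjourn_session).
Premise 4, O(inspect_waiver -> ~adjourn_session), contraposes to O(adjourn_session -> ~inspect_waiver); with O(adjourn_session) we get O(~inspect_waiver).
The contrapositive of premise 1 (O(close_hatch -> inspect_waiver)) is O(~inspect_waiver -> ~close_hatch), and O(~inspect_waiver) is already established, so O(~close_hatch).
Premise 11, O(file_transcript -> close_hatch), contraposes to O(~close_hatch -> ~file_transcript); with O(~close_hatch) we get O(~file_transcript).
So O(~file_transcript) holds, i.e. file_transcript is forbidden. None of the other listed options is forbidden under the premises.

file_transcript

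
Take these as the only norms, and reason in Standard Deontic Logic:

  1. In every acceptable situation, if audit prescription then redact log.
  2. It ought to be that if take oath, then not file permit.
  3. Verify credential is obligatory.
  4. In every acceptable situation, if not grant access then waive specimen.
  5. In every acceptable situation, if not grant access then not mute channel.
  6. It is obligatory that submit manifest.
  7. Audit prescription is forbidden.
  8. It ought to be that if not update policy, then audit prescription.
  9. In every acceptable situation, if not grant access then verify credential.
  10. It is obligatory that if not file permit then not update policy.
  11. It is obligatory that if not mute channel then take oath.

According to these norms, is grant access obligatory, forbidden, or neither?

Obligatory

Premise 7, F(audit_prescription), is equivalent to O(¬audit_prescription).
Premise 8 is O(¬update_policy → audit_prescription); contrapositively O(¬audit_prescription → update_policy). Since O(¬audit_prescription) holds, K gives O(update_policy).
The contrapositive of premise 10 (O(¬file_permit → ¬update_policy)) is O(update_policy → file_permit), and O(update_policy) is already established, so O(file_permit).
Premise 2, O(take_oath → ¬file_permit), contraposes to O(file_permit → ¬take_oath); with O(file_permit) we get O(¬take_oath).
The contrapositive of premise 11 (O(¬mute_channel → take_oath)) is O(¬take_oath → mute_channel), and O(¬take_oath) is already established, so O(mute_channel).
Premise 5, O(¬grant_access → ¬mute_channel), contraposes to O(mute_channel → grant_access); with O(mute_channel) we get O(grant_access).
Premises 1, 3, 4, 6, 9 do not contribute to this derivation.
Hence grant_access is obligatory.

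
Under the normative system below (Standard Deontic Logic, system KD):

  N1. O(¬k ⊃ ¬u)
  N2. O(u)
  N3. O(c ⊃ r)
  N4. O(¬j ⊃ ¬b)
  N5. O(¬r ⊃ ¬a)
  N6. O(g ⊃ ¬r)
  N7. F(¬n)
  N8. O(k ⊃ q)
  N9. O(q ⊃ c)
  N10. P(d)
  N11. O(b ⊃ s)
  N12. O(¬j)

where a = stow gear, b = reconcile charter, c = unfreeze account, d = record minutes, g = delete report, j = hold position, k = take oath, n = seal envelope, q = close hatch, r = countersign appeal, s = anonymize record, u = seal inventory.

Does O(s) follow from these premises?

Premise 11 is O(b ⊃ s), but O(b) is not derivable from the premises, so it does not yield O(s).
No other premise forces O(s). An ideal world satisfying every premise can still have s false, so O(s) is not derivable.

No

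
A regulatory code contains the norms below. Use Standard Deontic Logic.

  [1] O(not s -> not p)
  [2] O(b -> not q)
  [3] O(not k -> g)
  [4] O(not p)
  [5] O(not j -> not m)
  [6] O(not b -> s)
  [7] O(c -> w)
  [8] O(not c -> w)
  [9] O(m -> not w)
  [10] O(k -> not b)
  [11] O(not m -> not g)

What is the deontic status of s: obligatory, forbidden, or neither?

Obligatory

Premises 8 and 7 are O(not c -> w) and O(c -> w); every ideal world satisfies not c or c, so in either case w holds — hence O(w).
The contrapositive of premise 9 (O(m -> not w)) is O(w -> not m), and O(w) is already established, so O(not m).
Applying K to premise 11 (O(not m -> not g)) and O(not m) yields O(not g).
Premise 3 is O(not k -> g); contrapositively O(not g -> k). Since O(not g) holds, K gives O(k).
From O(k) and premise 10, O(k -> not b), we obtain O(not b).
With premise 6, O(not b -> s), the K-axiom yields O(s).
Premises 1, 2, 4, 5 do not contribute to this derivation.
Hence s is obligatory.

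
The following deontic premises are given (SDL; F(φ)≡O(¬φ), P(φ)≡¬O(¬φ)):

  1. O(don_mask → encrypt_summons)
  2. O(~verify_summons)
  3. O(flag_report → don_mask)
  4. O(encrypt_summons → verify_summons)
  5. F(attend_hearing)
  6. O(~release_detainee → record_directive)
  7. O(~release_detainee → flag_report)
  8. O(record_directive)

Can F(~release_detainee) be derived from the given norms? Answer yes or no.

Premise 2 states O(~verify_summons) outright.
Premise 4, O(encrypt_summons → verify_summons), contraposes to O(~verify_summons → ~encrypt_summons); with O(~verify_summons) we get O(~encrypt_summons).
The contrapositive of premise 1 (O(don_mask → encrypt_summons)) is O(~encrypt_summons → ~don_mask), and O(~encrypt_summons) is already established, so O(~don_mask).
Premise 3, O(flag_report → don_mask), contraposes to O(~don_mask → ~flag_report); with O(~don_mask) we get O(~flag_report).
Premise 7, O(~release_detainee → flag_report), contraposes to O(~flag_report → release_detainee); with O(~flag_report) we get O(release_detainee).
Premises 5, 6, 8 do not contribute to this derivation.
So O(release_detainee) holds, i.e. F(~release_detainee). The claim follows.

Yes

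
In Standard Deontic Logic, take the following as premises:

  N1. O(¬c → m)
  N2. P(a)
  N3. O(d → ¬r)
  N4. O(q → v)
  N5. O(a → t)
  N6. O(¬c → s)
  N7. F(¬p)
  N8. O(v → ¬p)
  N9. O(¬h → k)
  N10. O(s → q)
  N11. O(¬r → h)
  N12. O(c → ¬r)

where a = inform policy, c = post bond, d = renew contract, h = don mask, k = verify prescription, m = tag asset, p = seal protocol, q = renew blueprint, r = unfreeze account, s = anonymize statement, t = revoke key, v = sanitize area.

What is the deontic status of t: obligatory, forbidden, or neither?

Neither

Premise 5 is O(a → t), but O(a) is not derivable from the premises (the permission P(a) asserts only ¬O(¬a), not O(a)), so it does not yield O(t).
No premise or chain of K-axiom applications forces O(t), and none forces O(¬t). So t is neither obligatory nor forbidden under these norms.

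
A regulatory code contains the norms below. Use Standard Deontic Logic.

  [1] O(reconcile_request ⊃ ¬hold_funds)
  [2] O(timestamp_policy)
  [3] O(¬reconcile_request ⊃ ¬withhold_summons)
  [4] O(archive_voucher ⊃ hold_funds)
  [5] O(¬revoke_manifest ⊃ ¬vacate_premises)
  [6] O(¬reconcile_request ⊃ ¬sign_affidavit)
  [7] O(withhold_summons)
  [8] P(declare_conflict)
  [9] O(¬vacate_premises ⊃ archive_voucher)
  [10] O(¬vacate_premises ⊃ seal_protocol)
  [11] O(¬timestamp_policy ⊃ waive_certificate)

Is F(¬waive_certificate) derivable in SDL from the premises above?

No

Premise 11 is O(¬timestamp_policy ⊃ waive_certificate), but O(¬timestamp_policy) is not derivable from the premises, so it does not yield O(waive_certificate).
No other premise forces O(waive_certificate). An ideal world satisfying every premise can still have ¬waive_certificate true, so F(¬waive_certificate) is not derivable.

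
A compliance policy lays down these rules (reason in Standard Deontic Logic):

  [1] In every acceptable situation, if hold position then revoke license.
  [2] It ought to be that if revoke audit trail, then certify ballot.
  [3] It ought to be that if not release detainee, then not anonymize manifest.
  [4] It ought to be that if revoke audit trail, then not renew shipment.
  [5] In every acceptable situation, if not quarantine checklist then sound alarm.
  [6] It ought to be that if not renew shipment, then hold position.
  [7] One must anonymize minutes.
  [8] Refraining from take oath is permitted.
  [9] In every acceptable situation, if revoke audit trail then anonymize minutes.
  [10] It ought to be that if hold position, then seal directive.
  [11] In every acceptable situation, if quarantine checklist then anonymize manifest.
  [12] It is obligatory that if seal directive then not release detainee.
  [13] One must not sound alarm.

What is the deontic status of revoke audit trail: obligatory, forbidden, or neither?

Forbidden

Premise 13 is F(sound_alarm), i.e. O(¬sound_alarm).
Premise 5, O(¬quarantine_checklist → sound_alarm), contraposes to O(¬sound_alarm → quarantine_checklist); with O(¬sound_alarm) we get O(quarantine_checklist).
Premise 11 is O(quarantine_checklist → anonymize_manifest); since O(quarantine_checklist), deontic closure gives O(anonymize_manifest).
Premise 3, O(¬release_detainee → ¬anonymize_manifest), contraposes to O(anonymize_manifest → release_detainee); with O(anonymize_manifest) we get O(release_detainee).
The contrapositive of premise 12 (O(seal_directive → ¬release_detainee)) is O(release_detainee → ¬seal_directive), and O(release_detainee) is already established, so O(¬seal_directive).
The contrapositive of premise 10 (O(hold_position → seal_directive)) is O(¬seal_directive → ¬hold_position), and O(¬seal_directive) is already established, so O(¬hold_position).
Premise 6, O(¬renew_shipment → hold_position), contraposes to O(¬hold_position → renew_shipment); with O(¬hold_position) we get O(renew_shipment).
Premise 4 is O(revoke_audit_trail → ¬renew_shipment); contrapositively O(renew_shipment → ¬revoke_audit_trail). Since O(renew_shipment) holds, K gives O(¬revoke_audit_trail).
Premises 1, 2, 7, 8, 9 do not contribute to this derivation.
Thus O(¬revoke_audit_trail), which is F(revoke_audit_trail): revoke_audit_trail is forbidden.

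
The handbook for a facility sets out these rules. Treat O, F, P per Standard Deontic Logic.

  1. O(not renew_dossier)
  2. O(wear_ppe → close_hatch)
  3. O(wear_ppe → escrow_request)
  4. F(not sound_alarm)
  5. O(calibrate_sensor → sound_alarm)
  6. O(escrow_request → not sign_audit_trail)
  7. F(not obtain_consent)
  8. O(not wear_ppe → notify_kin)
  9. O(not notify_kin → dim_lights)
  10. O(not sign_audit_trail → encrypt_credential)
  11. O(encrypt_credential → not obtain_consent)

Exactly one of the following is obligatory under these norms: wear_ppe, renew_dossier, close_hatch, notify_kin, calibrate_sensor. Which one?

notify_kin

F(not obtain_consent) at premise 7 means O(obtain_consent).
Premise 11, O(encrypt_credential → not obtain_consent), contraposes to O(obtain_consent → not encrypt_credential); with O(obtain_consent) we get O(not encrypt_credential).
Premise 10 is O(not sign_audit_trail → encrypt_credential); contrapositively O(not encrypt_credential → sign_audit_trail). Since O(not encrypt_credential) holds, K gives O(sign_audit_trail).
The contrapositive of premise 6 (O(escrow_request → not sign_audit_trail)) is O(sign_audit_trail → not escrow_request), and O(sign_audit_trail) is already established, so O(not escrow_request).
Premise 3, O(wear_ppe → escrow_request), contraposes to O(not escrow_request → not wear_ppe); with O(not escrow_request) we get O(not wear_ppe).
From O(not wear_ppe) and premise 8, O(not wear_ppe → notify_kin), we obtain O(notify_kin).
So O(notify_kin) holds — notify_kin is obligatory. None of the other listed options is made obligatory by any chain of premises.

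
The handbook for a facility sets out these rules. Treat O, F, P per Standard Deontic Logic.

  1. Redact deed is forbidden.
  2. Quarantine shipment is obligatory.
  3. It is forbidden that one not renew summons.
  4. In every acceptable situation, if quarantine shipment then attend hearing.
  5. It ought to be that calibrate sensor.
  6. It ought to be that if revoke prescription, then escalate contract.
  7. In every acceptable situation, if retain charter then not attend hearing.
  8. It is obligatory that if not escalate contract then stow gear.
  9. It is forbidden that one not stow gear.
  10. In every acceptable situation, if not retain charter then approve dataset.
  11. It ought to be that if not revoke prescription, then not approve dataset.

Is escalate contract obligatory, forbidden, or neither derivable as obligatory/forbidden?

Obligatory

From premise 2 we have O(quarantine_shipment).
Applying K to premise 4 (O(quarantine_shipment → attend_hearing)) and O(quarantine_shipment) yields O(attend_hearing).
Premise 7 is O(retain_charter → ¬attend_hearing); contrapositively O(attend_hearing → ¬retain_charter). Since O(attend_hearing) holds, K gives O(¬retain_charter).
From O(¬retain_charter) and premise 10, O(¬retain_charter → approve_dataset), we obtain O(approve_dataset).
Premise 11, O(¬revoke_prescription → ¬approve_dataset), contraposes to O(approve_dataset → revoke_prescription); with O(approve_dataset) we get O(revoke_prescription).
With premise 6, O(revoke_prescription → escalate_contract), the K-axiom yields O(escalate_contract).
Premises 1, 3, 5, 8, 9 do not contribute to this derivation.
Hence escalate_contract is obligatory.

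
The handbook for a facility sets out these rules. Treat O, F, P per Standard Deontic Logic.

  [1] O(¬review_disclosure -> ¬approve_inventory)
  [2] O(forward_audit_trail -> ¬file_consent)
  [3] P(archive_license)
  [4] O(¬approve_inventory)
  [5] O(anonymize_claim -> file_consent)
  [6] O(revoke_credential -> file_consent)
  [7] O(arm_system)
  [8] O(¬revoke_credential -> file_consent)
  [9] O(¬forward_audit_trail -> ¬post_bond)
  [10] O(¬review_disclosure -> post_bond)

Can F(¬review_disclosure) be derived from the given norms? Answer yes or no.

Yes

Premises 8 and 6 are O(¬revoke_credential -> file_consent) and O(revoke_credential -> file_consent); every ideal world satisfies ¬revoke_credential or revoke_credential, so in either case file_consent holds — hence O(file_consent).
Premise 2 is O(forward_audit_trail -> ¬file_consent); contrapositively O(file_consent -> ¬forward_audit_trail). Since O(file_consent) holds, K gives O(¬forward_audit_trail).
With premise 9, O(¬forward_audit_trail -> ¬post_bond), the K-axiom yields O(¬post_bond).
Premise 10 is O(¬review_disclosure -> post_bond); contrapositively O(¬post_bond -> review_disclosure). Since O(¬post_bond) holds, K gives O(review_disclosure).
Premises 1, 3, 4, 5, 7 do not contribute to this derivation.
So O(review_disclosure) holds, i.e. F(¬review_disclosure). The claim follows.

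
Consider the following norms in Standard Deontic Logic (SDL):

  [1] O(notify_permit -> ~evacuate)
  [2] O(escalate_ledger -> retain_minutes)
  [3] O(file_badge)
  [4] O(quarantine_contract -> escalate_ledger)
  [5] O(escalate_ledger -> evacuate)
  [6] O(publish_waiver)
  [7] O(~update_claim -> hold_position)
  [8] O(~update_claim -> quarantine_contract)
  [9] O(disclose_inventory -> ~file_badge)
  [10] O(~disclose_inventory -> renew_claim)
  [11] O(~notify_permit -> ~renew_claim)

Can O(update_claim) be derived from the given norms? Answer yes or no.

Yes

Premise 3 states O(file_badge) outright.
Premise 9, O(disclose_inventory -> ~file_badge), contraposes to O(file_badge -> ~disclose_inventory); with O(file_badge) we get O(~disclose_inventory).
Applying K to premise 10 (O(~disclose_inventory -> renew_claim)) and O(~disclose_inventory) yields O(renew_claim).
The contrapositive of premise 11 (O(~notify_permit -> ~renew_claim)) is O(renew_claim -> notify_permit), and O(renew_claim) is already established, so O(notify_permit).
From O(notify_permit) and premise 1, O(notify_permit -> ~evacuate), we obtain O(~evacuate).
Premise 5 is O(escalate_ledger -> evacuate); contrapositively O(~evacuate -> ~escalate_ledger). Since O(~evacuate) holds, K gives O(~escalate_ledger).
The contrapositive of premise 4 (O(quarantine_contract -> escalate_ledger)) is O(~escalate_ledger -> ~quarantine_contract), and O(~escalate_ledger) is already established, so O(~quarantine_contract).
The contrapositive of premise 8 (O(~update_claim -> quarantine_contract)) is O(~quarantine_contract -> update_claim), and O(~quarantine_contract) is already established, so O(update_claim).
Premises 2, 6, 7 do not contribute to this derivation.
So O(update_claim) follows.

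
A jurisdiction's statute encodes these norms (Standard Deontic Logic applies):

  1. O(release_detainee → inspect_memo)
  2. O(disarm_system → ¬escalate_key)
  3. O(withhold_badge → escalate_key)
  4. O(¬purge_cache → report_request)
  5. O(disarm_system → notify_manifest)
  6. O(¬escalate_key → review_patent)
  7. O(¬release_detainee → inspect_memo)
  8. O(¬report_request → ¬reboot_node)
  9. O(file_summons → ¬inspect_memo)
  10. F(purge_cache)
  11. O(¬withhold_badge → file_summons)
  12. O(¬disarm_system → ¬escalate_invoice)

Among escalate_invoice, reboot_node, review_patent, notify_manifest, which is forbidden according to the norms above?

Premises 1 and 7 are O(release_detainee → inspect_memo) and O(¬release_detainee → inspect_memo); every ideal world satisfies release_detainee or ¬release_detainee, so in either case inspect_memo holds — hence O(inspect_memo).
Premise 9, O(file_summons → ¬inspect_memo), contraposes to O(inspect_memo → ¬file_summons); with O(inspect_memo) we get O(¬file_summons).
Premise 11 is O(¬withhold_badge → file_summons); contrapositively O(¬file_summons → withhold_badge). Since O(¬file_summons) holds, K gives O(withhold_badge).
From O(withhold_badge) and premise 3, O(withhold_badge → escalate_key), we obtain O(escalate_key).
Premise 2 is O(disarm_system → ¬escalate_key); contrapositively O(escalate_key → ¬disarm_system). Since O(escalate_key) holds, K gives O(¬disarm_system).
From O(¬disarm_system) and premise 12, O(¬disarm_system → ¬escalate_invoice), we obtain O(¬escalate_invoice).
So O(¬escalate_invoice) holds, i.e. escalate_invoice is forbidden. None of the other listed options is forbidden under the premises.

escalate_invoice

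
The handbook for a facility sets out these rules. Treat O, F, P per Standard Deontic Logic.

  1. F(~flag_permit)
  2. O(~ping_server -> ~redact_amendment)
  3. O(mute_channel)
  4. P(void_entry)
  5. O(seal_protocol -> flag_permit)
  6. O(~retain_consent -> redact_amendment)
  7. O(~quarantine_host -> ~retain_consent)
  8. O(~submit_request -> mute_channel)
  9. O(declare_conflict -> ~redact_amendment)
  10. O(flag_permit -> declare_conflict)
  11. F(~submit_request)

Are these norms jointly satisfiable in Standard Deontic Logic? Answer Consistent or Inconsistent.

Premise 8 is O(~submit_request -> mute_channel); even if O(mute_channel) held, inferring O(~submit_request) would be affirming the consequent — invalid.
So O(~submit_request) is not derivable, and the apparent clash with O(submit_request) does not arise.
A world satisfying every obligation exists (e.g. declare_conflict=true, flag_permit=true, mute_channel=true, ping_server=false, quarantine_host=true, redact_amendment=false, retain_consent=true, seal_protocol=false, submit_request=true, void_entry=false); no atom is both obligatory and forbidden, so the set is consistent.

Consistent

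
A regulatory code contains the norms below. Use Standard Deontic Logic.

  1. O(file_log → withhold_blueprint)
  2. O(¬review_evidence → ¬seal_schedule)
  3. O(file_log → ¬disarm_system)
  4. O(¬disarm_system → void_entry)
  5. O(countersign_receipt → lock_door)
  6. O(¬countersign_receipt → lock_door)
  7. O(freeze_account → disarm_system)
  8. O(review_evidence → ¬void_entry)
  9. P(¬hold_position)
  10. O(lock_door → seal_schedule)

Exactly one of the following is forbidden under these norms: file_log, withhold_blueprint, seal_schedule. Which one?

Premises 6 and 5 are O(¬countersign_receipt → lock_door) and O(countersign_receipt → lock_door); every ideal world satisfies ¬countersign_receipt or countersign_receipt, so in either case lock_door holds — hence O(lock_door).
Applying K to premise 10 (O(lock_door → seal_schedule)) and O(lock_door) yields O(seal_schedule).
The contrapositive of premise 2 (O(¬review_evidence → ¬seal_schedule)) is O(seal_schedule → review_evidence), and O(seal_schedule) is already established, so O(review_evidence).
Premise 8 is O(review_evidence → ¬void_entry); since O(review_evidence), deontic closure gives O(¬void_entry).
The contrapositive of premise 4 (O(¬disarm_system → void_entry)) is O(¬void_entry → disarm_system), and O(¬void_entry) is already established, so O(disarm_system).
The contrapositive of premise 3 (O(file_log → ¬disarm_system)) is O(disarm_system → ¬file_log), and O(disarm_system) is already established, so O(¬file_log).
So O(¬file_log) holds, i.e. file_log is forbidden. None of the other listed options is forbidden under the premises.

file_log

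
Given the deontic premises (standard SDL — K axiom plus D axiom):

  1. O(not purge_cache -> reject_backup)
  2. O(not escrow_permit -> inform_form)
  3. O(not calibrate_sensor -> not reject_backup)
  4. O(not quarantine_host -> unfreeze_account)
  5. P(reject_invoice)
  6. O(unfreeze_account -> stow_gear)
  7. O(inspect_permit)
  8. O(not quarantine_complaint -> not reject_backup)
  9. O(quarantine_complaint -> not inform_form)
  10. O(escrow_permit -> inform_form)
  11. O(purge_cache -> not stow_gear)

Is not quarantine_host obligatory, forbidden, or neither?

Forbidden

Premises 10 and 2 are O(escrow_permit -> inform_form) and O(not escrow_permit -> inform_form); every ideal world satisfies escrow_permit or not escrow_permit, so in either case inform_form holds — hence O(inform_form).
Premise 9 is O(quarantine_complaint -> not inform_form); contrapositively O(inform_form -> not quarantine_complaint). Since O(inform_form) holds, K gives O(not quarantine_complaint).
Premise 8 is O(not quarantine_complaint -> not reject_backup); since O(not quarantine_complaint), deontic closure gives O(not reject_backup).
Premise 1, O(not purge_cache -> reject_backup), contraposes to O(not reject_backup -> purge_cache); with O(not reject_backup) we get O(purge_cache).
Applying K to premise 11 (O(purge_cache -> not stow_gear)) and O(purge_cache) yields O(not stow_gear).
Premise 6 is O(unfreeze_account -> stow_gear); contrapositively O(not stow_gear -> not unfreeze_account). Since O(not stow_gear) holds, K gives O(not unfreeze_account).
The contrapositive of premise 4 (O(not quarantine_host -> unfreeze_account)) is O(not unfreeze_account -> quarantine_host), and O(not unfreeze_account) is already established, so O(quarantine_host).
Premises 3, 5, 7 do not contribute to this derivation.
Thus O(quarantine_host), which is F(not quarantine_host): not quarantine_host is forbidden.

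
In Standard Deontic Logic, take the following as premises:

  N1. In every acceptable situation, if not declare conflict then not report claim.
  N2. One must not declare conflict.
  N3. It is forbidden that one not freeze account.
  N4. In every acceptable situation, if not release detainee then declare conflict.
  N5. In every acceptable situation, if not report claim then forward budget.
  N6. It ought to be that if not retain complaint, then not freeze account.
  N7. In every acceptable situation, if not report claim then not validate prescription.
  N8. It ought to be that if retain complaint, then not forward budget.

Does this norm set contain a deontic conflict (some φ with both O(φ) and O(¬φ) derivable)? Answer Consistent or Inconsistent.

Inconsistent

Premise 3, F(¬freeze_account), is equivalent to O(freeze_account).
Premise 6 is O(¬retain_complaint → ¬freeze_account); contrapositively O(freeze_account → retain_complaint). Since O(freeze_account) holds, K gives O(retain_complaint).
Applying K to premise 8 (O(retain_complaint → ¬forward_budget)) and O(retain_complaint) yields O(¬forward_budget).
The contrapositive of premise 5 (O(¬report_claim → forward_budget)) is O(¬forward_budget → report_claim), and O(¬forward_budget) is already established, so O(report_claim).
The contrapositive of premise 1 (O(¬declare_conflict → ¬report_claim)) is O(report_claim → declare_conflict), and O(report_claim) is already established, so O(declare_conflict).
Yet premise 2 is F(declare_conflict), i.e. O(¬declare_conflict).
We now have both O(declare_conflict) and O(¬declare_conflict) — declare_conflict is simultaneously obligatory and forbidden, violating the D-axiom.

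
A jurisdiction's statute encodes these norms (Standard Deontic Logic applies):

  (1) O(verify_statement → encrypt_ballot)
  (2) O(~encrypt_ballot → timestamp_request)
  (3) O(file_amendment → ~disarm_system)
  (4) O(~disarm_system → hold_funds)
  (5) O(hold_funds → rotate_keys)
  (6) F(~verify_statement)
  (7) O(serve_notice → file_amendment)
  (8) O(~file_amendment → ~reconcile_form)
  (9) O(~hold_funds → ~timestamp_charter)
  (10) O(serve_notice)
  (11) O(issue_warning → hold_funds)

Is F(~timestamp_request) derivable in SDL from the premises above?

Premise 2 is O(~encrypt_ballot → timestamp_request), but O(~encrypt_ballot) is not derivable from the premises, so it does not yield O(timestamp_request).
No other premise forces O(timestamp_request). An ideal world satisfying every premise can still have ~timestamp_request true, so F(~timestamp_request) is not derivable.

No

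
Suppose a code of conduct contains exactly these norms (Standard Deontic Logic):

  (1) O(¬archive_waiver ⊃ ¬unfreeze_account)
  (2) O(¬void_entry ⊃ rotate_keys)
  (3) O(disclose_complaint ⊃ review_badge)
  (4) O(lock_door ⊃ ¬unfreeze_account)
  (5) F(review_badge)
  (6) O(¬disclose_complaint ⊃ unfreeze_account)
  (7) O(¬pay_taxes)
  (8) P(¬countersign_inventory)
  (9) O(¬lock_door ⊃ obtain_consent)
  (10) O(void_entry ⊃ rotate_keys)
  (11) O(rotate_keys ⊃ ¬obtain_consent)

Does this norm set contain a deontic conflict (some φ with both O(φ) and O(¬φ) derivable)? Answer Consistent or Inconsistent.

Inconsistent

Premises 2 and 10 cover both cases: O(¬void_entry ⊃ rotate_keys) and O(void_entry ⊃ rotate_keys). Since ¬void_entry ∨ void_entry is a tautology, O(rotate_keys) follows.
With premise 11, O(rotate_keys ⊃ ¬obtain_consent), the K-axiom yields O(¬obtain_consent).
Premise 9, O(¬lock_door ⊃ obtain_consent), contraposes to O(¬obtain_consent ⊃ lock_door); with O(¬obtain_consent) we get O(lock_door).
With premise 4, O(lock_door ⊃ ¬unfreeze_account), the K-axiom yields O(¬unfreeze_account).
Premise 6, O(¬disclose_complaint ⊃ unfreeze_account), contraposes to O(¬unfreeze_account ⊃ disclose_complaint); with O(¬unfreeze_account) we get O(disclose_complaint).
From O(disclose_complaint) and premise 3, O(disclose_complaint ⊃ review_badge), we obtain O(review_badge).
But premise 5, F(review_badge), means O(¬review_badge).
We now have both O(review_badge) and O(¬review_badge) — review_badge is simultaneously obligatory and forbidden, violating the D-axiom.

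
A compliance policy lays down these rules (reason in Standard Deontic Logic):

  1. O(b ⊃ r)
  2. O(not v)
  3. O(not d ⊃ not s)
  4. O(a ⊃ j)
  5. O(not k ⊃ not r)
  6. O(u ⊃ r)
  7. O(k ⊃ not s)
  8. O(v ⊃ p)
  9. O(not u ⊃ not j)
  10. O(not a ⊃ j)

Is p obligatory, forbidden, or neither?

Premise 8 is O(v ⊃ p), but O(v) is not derivable from the premises, so it does not yield O(p).
No premise or chain of K-axiom applications forces O(p), and none forces O(not p). So p is neither obligatory nor forbidden under these norms.

Neither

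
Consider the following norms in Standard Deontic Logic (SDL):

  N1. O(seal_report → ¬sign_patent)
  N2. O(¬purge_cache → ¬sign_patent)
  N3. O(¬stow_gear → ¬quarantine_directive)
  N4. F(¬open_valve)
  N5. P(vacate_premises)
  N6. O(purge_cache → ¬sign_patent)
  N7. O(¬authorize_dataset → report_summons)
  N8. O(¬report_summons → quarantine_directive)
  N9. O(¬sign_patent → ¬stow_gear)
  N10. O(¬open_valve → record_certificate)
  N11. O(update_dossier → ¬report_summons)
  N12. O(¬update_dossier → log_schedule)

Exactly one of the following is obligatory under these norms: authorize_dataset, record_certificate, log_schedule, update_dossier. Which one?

log_schedule

Premises 6 and 2 are O(purge_cache → ¬sign_patent) and O(¬purge_cache → ¬sign_patent); every ideal world satisfies purge_cache or ¬purge_cache, so in either case ¬sign_patent holds — hence O(¬sign_patent).
Premise 9 is O(¬sign_patent → ¬stow_gear); since O(¬sign_patent), deontic closure gives O(¬stow_gear).
Premise 3 is O(¬stow_gear → ¬quarantine_directive); since O(¬stow_gear), deontic closure gives O(¬quarantine_directive).
Premise 8 is O(¬report_summons → quarantine_directive); contrapositively O(¬quarantine_directive → report_summons). Since O(¬quarantine_directive) holds, K gives O(report_summons).
The contrapositive of premise 11 (O(update_dossier → ¬report_summons)) is O(report_summons → ¬update_dossier), and O(report_summons) is already established, so O(¬update_dossier).
Applying K to premise 12 (O(¬update_dossier → log_schedule)) and O(¬update_dossier) yields O(log_schedule).
So O(log_schedule) holds — log_schedule is obligatory. None of the other listed options is made obligatory by any chain of premises.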